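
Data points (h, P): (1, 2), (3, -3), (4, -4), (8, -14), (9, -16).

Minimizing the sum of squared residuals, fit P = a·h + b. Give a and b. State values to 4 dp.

Normal-equation sums: Σh·h = 171, Σh = 25, Σ1 = 5.
And Σh·P = -279, ΣP = -35.
MᵀM·[a, b]ᵀ = MᵀP becomes [[171, 25]; [25, 5]]·[a, b]ᵀ = [-279, -35]ᵀ.
Δ = 171·5 − 25² = 230.
a = ((-279)·5 − 25·(-35))/230 = -52/23; b = (171·(-35) − 25·(-279))/230 = 99/23.

a = -2.2609, b = 4.3043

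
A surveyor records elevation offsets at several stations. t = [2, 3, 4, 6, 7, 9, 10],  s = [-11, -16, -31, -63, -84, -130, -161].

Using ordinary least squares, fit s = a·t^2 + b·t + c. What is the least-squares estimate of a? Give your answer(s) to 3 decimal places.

a = -1.393

Compute the Gram sums: Σt^2·t^2 = 20611, Σt^2·t = 2387, Σt^2 = 295, Σt·t = 295, Σt = 41, Σ1 = 7.
Right-hand side: Σt^2·s = -33698, Σt·s = -3940, Σs = -496.
Solving the 3×3 system (Gaussian elimination) gives a = -11542/8283, b = -5857/2761, c = 2419/8283.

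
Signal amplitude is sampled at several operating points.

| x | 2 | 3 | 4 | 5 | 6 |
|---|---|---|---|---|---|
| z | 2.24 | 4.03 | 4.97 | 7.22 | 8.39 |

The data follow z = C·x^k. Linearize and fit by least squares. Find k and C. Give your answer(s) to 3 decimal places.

Linearized form: ln z = k·ln x + ln C. From the 5 transformed points,
Σln x = 6.5793, Σ(ln x)² = 9.4099, Σln z = 7.9076, Σln x·ln z = 11.3058.
Equations: 9.4099·k + 6.5793·ln C = 11.3058;  6.5793·k + 5·ln C = 7.9076.
Slope k = (n·Σln x·ln z − Σln x·Σln z)/(n·Σ(ln x)² − (Σln x)²) = (5·11.3058 − 6.5793·7.9076)/3.7630 = 1.19670; ln C = (Σln z − k·Σln x)/n = 0.00683, so C = exp(0.00683) = 1.00685.

k = 1.197, C = 1.007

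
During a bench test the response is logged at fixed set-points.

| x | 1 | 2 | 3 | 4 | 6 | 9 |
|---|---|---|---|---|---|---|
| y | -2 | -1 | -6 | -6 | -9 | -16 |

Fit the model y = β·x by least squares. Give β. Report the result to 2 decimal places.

β = -1.66

Compute the Gram sums: Σx·x = 147.
Right-hand side: Σx·y = -244.
Normal equations: [[147]]·[β]ᵀ = [-244]ᵀ.
Hence β = -244 / 147 ≈ -1.65986.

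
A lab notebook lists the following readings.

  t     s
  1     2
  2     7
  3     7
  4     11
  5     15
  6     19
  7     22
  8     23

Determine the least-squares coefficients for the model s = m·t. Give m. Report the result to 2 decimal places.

With design matrix X, XᵀX = [[204]] and Xᵀs = [608]ᵀ.
m = 608/204 = 2.98039.

m = 2.98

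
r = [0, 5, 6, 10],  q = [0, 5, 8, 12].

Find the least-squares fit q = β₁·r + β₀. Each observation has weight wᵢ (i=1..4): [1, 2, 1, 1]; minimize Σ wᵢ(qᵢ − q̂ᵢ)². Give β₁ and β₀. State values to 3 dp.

The normal system MᵀWM·[β₁, β₀]ᵀ = MᵀWq is [[186, 26]; [26, 5]]·[β₁, β₀]ᵀ = [218, 30]ᵀ.
Eliminating β₀: 5·(row 1) − 26·(row 2) gives 254·β₁ = 5·218 − 26·30 = 310, so β₁ = 155/127.
Then β₀ = (30 − 26·(155/127))/5 = -44/127.

β₁ = 1.220, β₀ = -0.346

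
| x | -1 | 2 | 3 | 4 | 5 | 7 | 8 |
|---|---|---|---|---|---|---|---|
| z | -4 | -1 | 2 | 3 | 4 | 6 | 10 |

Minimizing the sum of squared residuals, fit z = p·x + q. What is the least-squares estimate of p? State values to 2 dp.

Entries of MᵀM: Σx·x = 168, Σx = 28, Σ1 = 7.
Right-hand side: Σx·z = 162, Σz = 20.
Determinant 168·7 − 28² = 392.
p = (162·7 − 28·20)/392 = 41/28; q = (168·20 − 28·162)/392 = -3.

p = 1.46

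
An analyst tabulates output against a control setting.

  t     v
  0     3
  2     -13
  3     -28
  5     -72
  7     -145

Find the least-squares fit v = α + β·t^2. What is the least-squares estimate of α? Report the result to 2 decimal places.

Entries of AᵀA: Σ1 = 5, Σt^2 = 87, Σt^2·t^2 = 3123.
And Σv = -255, Σt^2·v = -9209.
Determinant 5·3123 − 87² = 8046.
α = ((-255)·3123 − 87·(-9209))/8046 = 803/1341; β = (5·(-9209) − 87·(-255))/8046 = -11930/4023.

α = 0.60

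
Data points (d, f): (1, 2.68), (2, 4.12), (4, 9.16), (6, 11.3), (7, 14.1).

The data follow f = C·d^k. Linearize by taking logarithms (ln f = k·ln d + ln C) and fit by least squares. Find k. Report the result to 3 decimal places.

Let Y = ln f. Fitting Y = k·ln d + ln C by least squares:
Σln d = 5.8171, Σ(ln d)² = 9.3992, Σln f = 9.6875, Σln d·ln f = 13.5457.
Equations: 9.3992·k + 5.8171·ln C = 13.5457;  5.8171·k + 5·ln C = 9.6875.
Solving (det = 13.1574): k = 0.86456, ln C = 0.93165.

k = 0.865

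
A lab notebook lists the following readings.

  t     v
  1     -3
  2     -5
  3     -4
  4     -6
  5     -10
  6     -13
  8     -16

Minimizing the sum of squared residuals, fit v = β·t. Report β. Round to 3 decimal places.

β = -1.968

Compute the Gram sums: Σt·t = 155.
And Σt·v = -305.
AᵀA·[β]ᵀ = Aᵀv becomes [[155]]·[β]ᵀ = [-305]ᵀ.
β = (-305)/155 = -1.96774.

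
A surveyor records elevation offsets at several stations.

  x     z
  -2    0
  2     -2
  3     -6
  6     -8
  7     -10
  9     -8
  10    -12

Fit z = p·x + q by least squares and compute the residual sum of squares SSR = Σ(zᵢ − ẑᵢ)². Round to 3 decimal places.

SSR = 13.381

Sums needed: Σx·x = 283, Σx = 35, Σ1 = 7.
Right-hand side: Σx·z = -332, Σz = -46.
MᵀM·[p, q]ᵀ = Mᵀz becomes [[283, 35]; [35, 7]]·[p, q]ᵀ = [-332, -46]ᵀ.
Determinant 283·7 − 35² = 756.
p = ((-332)·7 − 35·(-46))/756 = -17/18; q = (283·(-46) − 35·(-332))/756 = -233/126.
Residuals: -5/126, 73/42, -83/63, -61/126, -97/63, 148/63, -89/126; SSR = 281/21.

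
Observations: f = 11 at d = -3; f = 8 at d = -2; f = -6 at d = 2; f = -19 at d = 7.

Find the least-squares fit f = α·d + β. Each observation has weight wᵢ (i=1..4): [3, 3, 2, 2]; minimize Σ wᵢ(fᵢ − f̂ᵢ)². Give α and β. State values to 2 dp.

The normal system XᵀWX·[α, β]ᵀ = XᵀWf is [[145, 3]; [3, 10]]·[α, β]ᵀ = [-437, 7]ᵀ.
Eliminating β: 10·(row 1) − 3·(row 2) gives 1441·α = 10·(-437) − 3·7 = -4391, so α = -4391/1441.
Then β = (7 − 3·(-4391/1441))/10 = 2326/1441.

α = -3.05, β = 1.61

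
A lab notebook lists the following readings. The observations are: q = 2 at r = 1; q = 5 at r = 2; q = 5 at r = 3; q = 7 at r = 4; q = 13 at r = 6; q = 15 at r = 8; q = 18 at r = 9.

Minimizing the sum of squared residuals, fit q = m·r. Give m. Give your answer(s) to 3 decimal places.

m = 1.967

Normal-equation sums: Σr·r = 211.
For Xᵀq: Σr·q = 415.
So XᵀX·[m]ᵀ = Xᵀq: [[211]]·[m]ᵀ = [415]ᵀ.
m = 415/211 = 1.96682.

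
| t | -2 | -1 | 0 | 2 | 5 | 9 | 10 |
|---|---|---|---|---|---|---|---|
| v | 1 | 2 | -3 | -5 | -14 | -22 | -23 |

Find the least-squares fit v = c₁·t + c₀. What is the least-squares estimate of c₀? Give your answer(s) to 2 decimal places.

The normal equations are: 215·c₁ + 23·c₀ = -512;  23·c₁ + 7·c₀ = -64.
Eliminating c₀: 7·(row 1) − 23·(row 2) gives 976·c₁ = 7·(-512) − 23·(-64) = -2112, so c₁ = -132/61.
Then c₀ = ((-64) − 23·(-132/61))/7 = -124/61.

c₀ = -2.03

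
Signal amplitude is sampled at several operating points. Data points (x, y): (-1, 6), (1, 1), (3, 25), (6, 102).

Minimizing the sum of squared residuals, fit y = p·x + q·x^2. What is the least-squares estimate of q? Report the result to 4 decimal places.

q = 3.0815

With design matrix M, MᵀM = [[47, 243]; [243, 1379]] and Mᵀy = [682, 3904]ᵀ.
Δ = 47·1379 − 243² = 5764.
p = (682·1379 − 243·3904)/5764 = -4097/2882; q = (47·3904 − 243·682)/5764 = 8881/2882.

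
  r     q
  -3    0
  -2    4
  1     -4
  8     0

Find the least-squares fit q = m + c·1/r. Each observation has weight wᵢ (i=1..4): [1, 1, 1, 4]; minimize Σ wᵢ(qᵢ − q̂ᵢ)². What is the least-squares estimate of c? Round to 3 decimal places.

c = -4.411

Sums needed: Σwᵢ·1 = 7, Σwᵢ·1/r = 2/3, Σwᵢ·1/r·1/r = 205/144.
For XᵀWq: Σwᵢ·q = 0, Σwᵢ·1/r·q = -6.
XᵀWX·[m, c]ᵀ = XᵀWq becomes [[7, 2/3]; [2/3, 205/144]]·[m, c]ᵀ = [0, -6]ᵀ.
det = 7·(205/144) − (2/3)² = 457/48.
m = (0·(205/144) − (2/3)·(-6))/(457/48) = 192/457; c = (7·(-6) − (2/3)·0)/(457/48) = -2016/457.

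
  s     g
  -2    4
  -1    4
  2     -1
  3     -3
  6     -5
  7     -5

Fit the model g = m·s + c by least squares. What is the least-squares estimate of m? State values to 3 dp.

m = -1.115

The normal equations are: 103·m + 15·c = -88;  15·m + 6·c = -6.
(Σs·s = 103, Σs = 15, Σ1 = 6, Σs·g = -88, Σg = -6.)
det = 103·6 − 15² = 393.
m = ((-88)·6 − 15·(-6))/393 = -146/131; c = (103·(-6) − 15·(-88))/393 = 234/131.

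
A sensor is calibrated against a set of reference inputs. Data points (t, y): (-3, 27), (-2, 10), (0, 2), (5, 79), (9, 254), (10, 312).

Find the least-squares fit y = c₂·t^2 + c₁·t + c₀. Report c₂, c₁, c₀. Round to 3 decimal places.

Sums needed: Σt^2·t^2 = 17283, Σt^2·t = 1819, Σt^2 = 219, Σt·t = 219, Σt = 19, Σ1 = 6.
Moment sums: Σt^2·y = 54032, Σt·y = 5700, Σy = 684.
Row-reducing yields c₂ = 958699/313098, c₁ = 57655/104366, c₀ = 76468/156549.

c₂ = 3.062, c₁ = 0.552, c₀ = 0.488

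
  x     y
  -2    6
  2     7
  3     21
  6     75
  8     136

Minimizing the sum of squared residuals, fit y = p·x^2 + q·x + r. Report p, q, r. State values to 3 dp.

MᵀM·[p, q, r]ᵀ = Mᵀy reads: 5505·p + 755·q + 117·r = 11645;  755·p + 117·q + 17·r = 1603;  117·p + 17·q + 5·r = 245.
Row-reducing yields p = 93683/45283, q = 23722/45283, r = -7710/6469.

p = 2.069, q = 0.524, r = -1.192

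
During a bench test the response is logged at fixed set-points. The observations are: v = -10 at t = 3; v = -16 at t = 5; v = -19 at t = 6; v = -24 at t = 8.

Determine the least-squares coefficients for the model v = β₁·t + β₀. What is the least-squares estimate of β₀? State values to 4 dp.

β₀ = -1.8077

The normal system XᵀX·[β₁, β₀]ᵀ = Xᵀv is [[134, 22]; [22, 4]]·[β₁, β₀]ᵀ = [-416, -69]ᵀ.
det = 134·4 − 22² = 52.
β₁ = ((-416)·4 − 22·(-69))/52 = -73/26; β₀ = (134·(-69) − 22·(-416))/52 = -47/26.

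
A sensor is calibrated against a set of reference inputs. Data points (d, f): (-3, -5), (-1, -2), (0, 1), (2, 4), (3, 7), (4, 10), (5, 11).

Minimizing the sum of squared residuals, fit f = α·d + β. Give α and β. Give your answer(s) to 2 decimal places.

The normal system XᵀX·[α, β]ᵀ = Xᵀf is [[64, 10]; [10, 7]]·[α, β]ᵀ = [141, 26]ᵀ.
Determinant 64·7 − 10² = 348.
α = (141·7 − 10·26)/348 = 727/348; β = (64·26 − 10·141)/348 = 127/174.

α = 2.09, β = 0.73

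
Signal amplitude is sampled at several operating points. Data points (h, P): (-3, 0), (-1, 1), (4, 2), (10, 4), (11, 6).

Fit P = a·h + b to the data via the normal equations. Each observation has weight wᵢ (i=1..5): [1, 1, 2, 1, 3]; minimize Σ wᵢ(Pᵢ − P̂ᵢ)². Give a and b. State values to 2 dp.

a = 0.41, b = 0.95

The normal system MᵀWM·[a, b]ᵀ = MᵀWP is [[505, 47]; [47, 8]]·[a, b]ᵀ = [253, 27]ᵀ.
det = 505·8 − 47² = 1831.
a = (253·8 − 47·27)/1831 = 755/1831; b = (505·27 − 47·253)/1831 = 1744/1831.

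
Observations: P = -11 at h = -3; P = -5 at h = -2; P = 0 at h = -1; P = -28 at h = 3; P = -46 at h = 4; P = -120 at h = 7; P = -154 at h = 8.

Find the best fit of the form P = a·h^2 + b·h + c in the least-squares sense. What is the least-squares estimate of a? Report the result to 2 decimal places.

a = -2.02

From the data, Σh^2·h^2 = 6932, Σh^2·h = 910, Σh^2 = 152, Σh·h = 152, Σh = 16, Σ1 = 7.
Moment sums: Σh^2·P = -16843, Σh·P = -2297, ΣP = -364.
Normal equations: [[6932, 910, 152]; [910, 152, 16]; [152, 16, 7]]·[a, b, c]ᵀ = [-16843, -2297, -364]ᵀ.
Row-reducing yields a = -242257/119798, b = -339753/119798, c = -96240/59899.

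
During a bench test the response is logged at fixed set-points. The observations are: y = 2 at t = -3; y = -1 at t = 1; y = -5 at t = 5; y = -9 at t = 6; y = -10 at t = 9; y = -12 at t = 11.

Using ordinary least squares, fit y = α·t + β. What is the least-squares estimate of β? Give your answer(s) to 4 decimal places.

β = -0.7817

The normal system MᵀM·[α, β]ᵀ = Mᵀy is [[273, 29]; [29, 6]]·[α, β]ᵀ = [-308, -35]ᵀ.
Δ = 273·6 − 29² = 797.
α = ((-308)·6 − 29·(-35))/797 = -833/797; β = (273·(-35) − 29·(-308))/797 = -623/797.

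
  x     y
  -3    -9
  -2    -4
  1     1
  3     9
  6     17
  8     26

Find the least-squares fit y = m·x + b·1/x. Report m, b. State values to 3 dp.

m = 3.157, b = -2.545

The normal system MᵀM·[m, b]ᵀ = Mᵀy is [[123, 6]; [6, 97/64]]·[m, b]ᵀ = [373, 181/12]ᵀ.
Eliminating b: (97/64)·(row 1) − 6·(row 2) gives (9627/64)·m = (97/64)·373 − 6·(181/12) = 30389/64, so m = 30389/9627.
Then b = ((181/12) − 6·(30389/9627))/(97/64) = -24496/9627.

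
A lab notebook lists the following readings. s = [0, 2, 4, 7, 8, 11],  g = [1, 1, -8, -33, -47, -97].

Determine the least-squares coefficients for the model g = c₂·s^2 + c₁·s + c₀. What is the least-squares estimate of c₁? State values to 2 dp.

c₁ = 1.88

Entries of AᵀA: Σs^2·s^2 = 21410, Σs^2·s = 2258, Σs^2 = 254, Σs·s = 254, Σs = 32, Σ1 = 6.
For Aᵀg: Σs^2·g = -16486, Σs·g = -1704, Σg = -183.
Normal equations: [[21410, 2258, 254]; [2258, 254, 32]; [254, 32, 6]]·[c₂, c₁, c₀]ᵀ = [-16486, -1704, -183]ᵀ.
Solving the 3×3 system (Gaussian elimination) gives c₂ = -21187/21630, c₁ = 203537/108150, c₀ = 16746/18025.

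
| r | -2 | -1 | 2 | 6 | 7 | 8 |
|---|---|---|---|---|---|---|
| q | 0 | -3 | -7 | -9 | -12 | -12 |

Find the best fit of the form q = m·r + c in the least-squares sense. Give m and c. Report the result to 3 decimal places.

m = -1.113, c = -3.456

MᵀM·[m, c]ᵀ = Mᵀq reads: 158·m + 20·c = -245;  20·m + 6·c = -43.
Eliminating c: 6·(row 1) − 20·(row 2) gives 548·m = 6·(-245) − 20·(-43) = -610, so m = -305/274.
Then c = ((-43) − 20·(-305/274))/6 = -947/274.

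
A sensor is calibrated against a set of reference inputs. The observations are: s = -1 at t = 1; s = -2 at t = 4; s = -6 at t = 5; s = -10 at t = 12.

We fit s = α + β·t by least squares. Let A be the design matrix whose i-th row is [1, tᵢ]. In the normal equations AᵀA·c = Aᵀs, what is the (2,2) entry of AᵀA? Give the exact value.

186

Row 2 ↔ basis t, column 2 ↔ basis t, so (AᵀA)_{2,2} = Σᵢ (t)·(t) = (1)·(1) + (4)·(4) + (5)·(5) + (12)·(12) = 186.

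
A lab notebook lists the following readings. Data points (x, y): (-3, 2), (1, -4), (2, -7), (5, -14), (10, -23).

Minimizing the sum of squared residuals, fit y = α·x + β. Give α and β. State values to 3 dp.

Forming AᵀA = [[139, 15]; [15, 5]] and Aᵀy = [-324, -46]ᵀ gives AᵀA·[α, β]ᵀ = Aᵀy.
Eliminating β: 5·(row 1) − 15·(row 2) gives 470·α = 5·(-324) − 15·(-46) = -930, so α = -93/47.
Then β = ((-46) − 15·(-93/47))/5 = -767/235.

α = -1.979, β = -3.264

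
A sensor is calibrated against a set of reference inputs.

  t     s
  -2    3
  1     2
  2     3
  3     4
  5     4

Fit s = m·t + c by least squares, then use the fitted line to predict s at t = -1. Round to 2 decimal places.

Sums needed: Σt·t = 43, Σt = 9, Σ1 = 5.
For Mᵀs: Σt·s = 34, Σs = 16.
So MᵀM·[m, c]ᵀ = Mᵀs: [[43, 9]; [9, 5]]·[m, c]ᵀ = [34, 16]ᵀ.
Eliminating c: 5·(row 1) − 9·(row 2) gives 134·m = 5·34 − 9·16 = 26, so m = 13/67.
Then c = (16 − 9·(13/67))/5 = 191/67.
At t = -1: ŝ = (13/67)·(-1) + (191/67)·(1) = 178/67.

ŝ = 2.66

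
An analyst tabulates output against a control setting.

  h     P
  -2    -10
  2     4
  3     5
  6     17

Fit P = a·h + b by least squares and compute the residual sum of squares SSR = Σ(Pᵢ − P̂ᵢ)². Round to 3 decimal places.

The normal system XᵀX·[a, b]ᵀ = XᵀP is [[53, 9]; [9, 4]]·[a, b]ᵀ = [145, 16]ᵀ.
Determinant 53·4 − 9² = 131.
a = (145·4 − 9·16)/131 = 436/131; b = (53·16 − 9·145)/131 = -457/131.
Residuals: 19/131, 109/131, -196/131, 68/131; SSR = 422/131.

SSR = 3.221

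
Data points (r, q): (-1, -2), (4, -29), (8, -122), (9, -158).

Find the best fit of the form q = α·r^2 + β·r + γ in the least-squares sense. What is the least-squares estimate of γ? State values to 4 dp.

γ = 0.7778

The normal system XᵀX·[α, β, γ]ᵀ = Xᵀq is [[10914, 1304, 162]; [1304, 162, 20]; [162, 20, 4]]·[α, β, γ]ᵀ = [-21072, -2512, -311]ᵀ.
Solving the 3×3 system (Gaussian elimination) gives α = -10557/5170, β = 2157/2585, γ = 4021/5170.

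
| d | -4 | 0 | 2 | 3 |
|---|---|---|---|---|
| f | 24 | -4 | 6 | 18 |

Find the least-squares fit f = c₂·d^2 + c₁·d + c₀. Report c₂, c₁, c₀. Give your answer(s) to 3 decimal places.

AᵀA·[c₂, c₁, c₀]ᵀ = Aᵀf reads: 353·c₂ + (-29)·c₁ + 29·c₀ = 570;  (-29)·c₂ + 29·c₁ + 1·c₀ = -30;  29·c₂ + 1·c₁ + 4·c₀ = 44.
Inverting the 3×3 Gram matrix, [c₂, c₁, c₀]ᵀ = [191/93, 541/465, -648/155]ᵀ.

c₂ = 2.054, c₁ = 1.163, c₀ = -4.181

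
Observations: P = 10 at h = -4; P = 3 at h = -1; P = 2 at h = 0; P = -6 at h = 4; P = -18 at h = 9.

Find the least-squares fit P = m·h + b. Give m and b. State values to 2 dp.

With design matrix A, AᵀA = [[114, 8]; [8, 5]] and AᵀP = [-229, -9]ᵀ.
Determinant 114·5 − 8² = 506.
m = ((-229)·5 − 8·(-9))/506 = -1073/506; b = (114·(-9) − 8·(-229))/506 = 403/253.

m = -2.12, b = 1.59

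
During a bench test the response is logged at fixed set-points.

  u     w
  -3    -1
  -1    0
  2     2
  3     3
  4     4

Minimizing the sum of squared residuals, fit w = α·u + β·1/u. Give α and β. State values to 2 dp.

Forming MᵀM = [[39, 5]; [5, 221/144]] and Mᵀw = [32, 10/3]ᵀ gives MᵀM·[α, β]ᵀ = Mᵀw.
Eliminating β: (221/144)·(row 1) − 5·(row 2) gives (1673/48)·α = (221/144)·32 − 5·(10/3) = 292/9, so α = 4672/5019.
Then β = ((10/3) − 5·(4672/5019))/(221/144) = -1440/1673.

α = 0.93, β = -0.86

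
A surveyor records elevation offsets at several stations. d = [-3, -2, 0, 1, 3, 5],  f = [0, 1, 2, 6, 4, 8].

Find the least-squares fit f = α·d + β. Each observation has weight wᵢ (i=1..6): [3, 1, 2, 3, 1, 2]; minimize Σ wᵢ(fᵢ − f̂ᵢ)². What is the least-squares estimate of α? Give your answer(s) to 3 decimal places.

α = 0.991

Setting ∂/∂α … = 0 gives: 93·α + 5·β = 108;  5·α + 12·β = 43.
(Σwᵢ·d·d = 93, Σwᵢ·d = 5, Σwᵢ·1 = 12, Σwᵢ·d·f = 108, Σwᵢ·f = 43.)
Eliminating β: 12·(row 1) − 5·(row 2) gives 1091·α = 12·108 − 5·43 = 1081, so α = 1081/1091.
Then β = (43 − 5·(1081/1091))/12 = 3459/1091.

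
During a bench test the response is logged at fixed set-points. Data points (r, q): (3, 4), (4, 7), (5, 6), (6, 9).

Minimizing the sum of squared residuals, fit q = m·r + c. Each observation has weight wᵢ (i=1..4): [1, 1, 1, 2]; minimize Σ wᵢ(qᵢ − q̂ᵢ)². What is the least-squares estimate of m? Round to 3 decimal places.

m = 1.471

XᵀWX·[m, c]ᵀ = XᵀWq reads: 122·m + 24·c = 178;  24·m + 5·c = 35.
det = 122·5 − 24² = 34.
m = (178·5 − 24·35)/34 = 25/17; c = (122·35 − 24·178)/34 = -1/17.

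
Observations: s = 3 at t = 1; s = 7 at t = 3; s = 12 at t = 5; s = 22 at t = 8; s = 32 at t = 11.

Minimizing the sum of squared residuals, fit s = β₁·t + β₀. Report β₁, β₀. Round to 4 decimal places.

β₁ = 2.9494, β₀ = -1.3165

From the data, Σt·t = 220, Σt = 28, Σ1 = 5.
Right-hand side: Σt·s = 612, Σs = 76.
Eliminating β₀: 5·(row 1) − 28·(row 2) gives 316·β₁ = 5·612 − 28·76 = 932, so β₁ = 233/79.
Then β₀ = (76 − 28·(233/79))/5 = -104/79.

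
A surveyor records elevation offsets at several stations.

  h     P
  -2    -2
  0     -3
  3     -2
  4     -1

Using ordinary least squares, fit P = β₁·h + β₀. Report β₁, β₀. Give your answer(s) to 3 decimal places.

Forming AᵀA = [[29, 5]; [5, 4]] and AᵀP = [-6, -8]ᵀ gives AᵀA·[β₁, β₀]ᵀ = AᵀP.
Eliminating β₀: 4·(row 1) − 5·(row 2) gives 91·β₁ = 4·(-6) − 5·(-8) = 16, so β₁ = 16/91.
Then β₀ = ((-8) − 5·(16/91))/4 = -202/91.

β₁ = 0.176, β₀ = -2.220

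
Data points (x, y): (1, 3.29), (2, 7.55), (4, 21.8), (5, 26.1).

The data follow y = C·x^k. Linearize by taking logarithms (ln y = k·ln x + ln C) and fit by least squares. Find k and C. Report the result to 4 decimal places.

k = 1.3269, C = 3.2071

Let Y = ln y. Fitting Y = k·ln x + ln C by least squares:
XᵀX = [[4.9926, 3.6889]; [3.6889, 4]], rhs = [10.9235, 9.5563]ᵀ  (here Σln x = 3.6889, Σ(ln x)² = 4.9926, Σln y = 9.5563, Σln x·ln y = 10.9235).
Slope k = (n·Σln x·ln y − Σln x·Σln y)/(n·Σ(ln x)² − (Σln x)²) = (4·10.9235 − 3.6889·9.5563)/6.3624 = 1.32689; ln C = (Σln y − k·Σln x)/n = 1.16538, so C = exp(1.16538) = 3.20715.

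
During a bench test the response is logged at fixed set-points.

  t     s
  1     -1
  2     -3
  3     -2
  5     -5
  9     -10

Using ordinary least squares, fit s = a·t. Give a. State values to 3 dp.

a = -1.067

Forming AᵀA = [[120]] and Aᵀs = [-128]ᵀ gives AᵀA·[a]ᵀ = Aᵀs.
Hence a = -128 / 120 ≈ -1.06667.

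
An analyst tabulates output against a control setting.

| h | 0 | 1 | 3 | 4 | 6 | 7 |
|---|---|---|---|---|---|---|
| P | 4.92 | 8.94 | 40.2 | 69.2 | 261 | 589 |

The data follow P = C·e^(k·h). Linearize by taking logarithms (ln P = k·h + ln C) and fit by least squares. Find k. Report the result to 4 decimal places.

k = 0.6788

Let Y = ln P. Fitting Y = k·h + ln C by least squares:
Sums: Σh = 21.0000, Σ(h)² = 111.0000, Σln P = 23.6577, Σh·ln P = 108.2562.
Normal system: [[111.0000, 21.0000]; [21.0000, 6]]·[k, ln C]ᵀ = [108.2562, 23.6577]ᵀ.
Δ = 111.0000·6 − (21.0000)² = 225.0000; k = (108.2562·6 − 21.0000·23.6577)/225.0000 = 0.67879, ln C = (111.0000·23.6577 − 21.0000·108.2562)/225.0000 = 1.56720.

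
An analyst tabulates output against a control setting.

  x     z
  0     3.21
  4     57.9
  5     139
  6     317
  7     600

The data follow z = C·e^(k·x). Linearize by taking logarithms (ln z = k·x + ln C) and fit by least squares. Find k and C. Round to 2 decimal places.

k = 0.76, C = 3.13

Let Y = ln z. Fitting Y = k·x + ln C by least squares:
Σx = 22.0000, Σ(x)² = 126.0000, Σln z = 22.3153, Σx·ln z = 120.2392.
Normal system: [[126.0000, 22.0000]; [22.0000, 5]]·[k, ln C]ᵀ = [120.2392, 22.3153]ᵀ.
Δ = 126.0000·5 − (22.0000)² = 146.0000; k = (120.2392·5 − 22.0000·22.3153)/146.0000 = 0.75520, ln C = (126.0000·22.3153 − 22.0000·120.2392)/146.0000 = 1.14017, so C = exp(1.14017) = 3.12732.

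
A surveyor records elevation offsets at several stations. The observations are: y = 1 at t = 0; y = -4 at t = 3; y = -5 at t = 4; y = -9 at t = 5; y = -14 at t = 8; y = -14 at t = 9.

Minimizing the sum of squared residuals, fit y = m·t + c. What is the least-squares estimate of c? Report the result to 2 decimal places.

c = 1.09

Sums needed: Σt·t = 195, Σt = 29, Σ1 = 6.
Moment sums: Σt·y = -315, Σy = -45.
So XᵀX·[m, c]ᵀ = Xᵀy: [[195, 29]; [29, 6]]·[m, c]ᵀ = [-315, -45]ᵀ.
Eliminating c: 6·(row 1) − 29·(row 2) gives 329·m = 6·(-315) − 29·(-45) = -585, so m = -585/329.
Then c = ((-45) − 29·(-585/329))/6 = 360/329.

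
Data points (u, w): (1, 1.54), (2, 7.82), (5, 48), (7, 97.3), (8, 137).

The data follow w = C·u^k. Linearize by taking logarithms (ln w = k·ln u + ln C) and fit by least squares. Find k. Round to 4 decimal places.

With ln wᵢ as the transformed response and ln uᵢ as the regressor:
AᵀA = [[11.1814, 6.3279]; [6.3279, 5]], rhs = [26.7948, 15.8574]ᵀ  (here Σln u = 6.3279, Σ(ln u)² = 11.1814, Σln w = 15.8574, Σln u·ln w = 26.7948).
Solving (det = 15.8642): k = 2.11983, ln C = 0.48866.

k = 2.1198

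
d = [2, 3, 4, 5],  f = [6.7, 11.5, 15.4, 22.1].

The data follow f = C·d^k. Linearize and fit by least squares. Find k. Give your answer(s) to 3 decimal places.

k = 1.271

With ln fᵢ as the transformed response and ln dᵢ as the regressor:
AᵀA = [[6.1995, 4.7875]; [4.7875, 4]], rhs = [12.7744, 10.1744]ᵀ  (here Σln d = 4.7875, Σ(ln d)² = 6.1995, Σln f = 10.1744, Σln d·ln f = 12.7744).
Δ = 6.1995·4 − (4.7875)² = 1.8779; k = (12.7744·4 − 4.7875·10.1744)/1.8779 = 1.27149, ln C = (6.1995·10.1744 − 4.7875·12.7744)/1.8779 = 1.02178.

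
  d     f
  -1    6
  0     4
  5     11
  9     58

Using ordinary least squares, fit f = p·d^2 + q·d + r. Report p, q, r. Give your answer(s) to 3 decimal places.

p = 1.082, q = -3.591, r = 2.473

Normal-equation sums: Σd^2·d^2 = 7187, Σd^2·d = 853, Σd^2 = 107, Σd·d = 107, Σd = 13, Σ1 = 4.
And Σd^2·f = 4979, Σd·f = 571, Σf = 79.
Normal equations: [[7187, 853, 107]; [853, 107, 13]; [107, 13, 4]]·[p, q, r]ᵀ = [4979, 571, 79]ᵀ.
Inverting the 3×3 Gram matrix, [p, q, r]ᵀ = [3571/3300, -11849/3300, 136/55]ᵀ.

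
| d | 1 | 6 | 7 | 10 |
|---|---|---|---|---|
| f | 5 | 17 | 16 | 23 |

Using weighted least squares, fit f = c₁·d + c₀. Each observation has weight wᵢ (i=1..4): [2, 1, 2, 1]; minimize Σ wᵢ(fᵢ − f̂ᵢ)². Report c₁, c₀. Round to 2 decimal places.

The normal system MᵀWM·[c₁, c₀]ᵀ = MᵀWf is [[236, 32]; [32, 6]]·[c₁, c₀]ᵀ = [566, 82]ᵀ.
Eliminating c₀: 6·(row 1) − 32·(row 2) gives 392·c₁ = 6·566 − 32·82 = 772, so c₁ = 193/98.
Then c₀ = (82 − 32·(193/98))/6 = 155/49.

c₁ = 1.97, c₀ = 3.16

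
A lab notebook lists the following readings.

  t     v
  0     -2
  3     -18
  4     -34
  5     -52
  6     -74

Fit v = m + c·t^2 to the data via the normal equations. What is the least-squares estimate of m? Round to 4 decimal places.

m = -1.2378

The normal system XᵀX·[m, c]ᵀ = Xᵀv is [[5, 86]; [86, 2258]]·[m, c]ᵀ = [-180, -4670]ᵀ.
Δ = 5·2258 − 86² = 3894.
m = ((-180)·2258 − 86·(-4670))/3894 = -2410/1947; c = (5·(-4670) − 86·(-180))/3894 = -3935/1947.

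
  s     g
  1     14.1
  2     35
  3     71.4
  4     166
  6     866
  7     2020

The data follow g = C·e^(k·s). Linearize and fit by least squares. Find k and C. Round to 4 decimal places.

k = 0.8212, C = 6.3270

With ln gᵢ as the transformed response and sᵢ as the regressor:
Σs = 23.0000, Σ(s)² = 115.0000, Σln g = 29.9565, Σs·ln g = 136.8690.
Equations: 115.0000·k + 23.0000·ln C = 136.8690;  23.0000·k + 6·ln C = 29.9565.
Solving (det = 161.0000): k = 0.82120, ln C = 1.84482, so C = exp(1.84482) = 6.32696.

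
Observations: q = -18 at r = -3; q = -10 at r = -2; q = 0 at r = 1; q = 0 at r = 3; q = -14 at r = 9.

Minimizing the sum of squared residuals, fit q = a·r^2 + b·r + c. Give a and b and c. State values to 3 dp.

Sums needed: Σr^2·r^2 = 6740, Σr^2·r = 722, Σr^2 = 104, Σr·r = 104, Σr = 8, Σ1 = 5.
For Mᵀq: Σr^2·q = -1336, Σr·q = -52, Σq = -42.
Normal equations: [[6740, 722, 104]; [722, 104, 8]; [104, 8, 5]]·[a, b, c]ᵀ = [-1336, -52, -42]ᵀ.
Solving the 3×3 system (Gaussian elimination) gives a = -7030/15099, b = 45344/15099, c = -7594/2157.

a = -0.466, b = 3.003, c = -3.521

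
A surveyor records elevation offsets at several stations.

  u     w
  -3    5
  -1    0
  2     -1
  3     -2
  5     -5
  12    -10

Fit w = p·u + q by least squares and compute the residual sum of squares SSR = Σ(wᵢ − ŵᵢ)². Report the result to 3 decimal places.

SSR = 6.246

From the data, Σu·u = 192, Σu = 18, Σ1 = 6.
For Aᵀw: Σu·w = -168, Σw = -13.
Eliminating q: 6·(row 1) − 18·(row 2) gives 828·p = 6·(-168) − 18·(-13) = -774, so p = -43/46.
Then q = ((-13) − 18·(-43/46))/6 = 44/69.
Residuals: 215/138, -217/138, 16/69, 1/6, -133/138, 40/69; SSR = 431/69.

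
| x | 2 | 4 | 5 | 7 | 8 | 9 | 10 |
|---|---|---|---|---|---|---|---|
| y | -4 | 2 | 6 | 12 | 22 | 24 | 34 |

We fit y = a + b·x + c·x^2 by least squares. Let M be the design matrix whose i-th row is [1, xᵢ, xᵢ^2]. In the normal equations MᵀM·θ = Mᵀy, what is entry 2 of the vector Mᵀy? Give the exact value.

Entry 2 ↔ basis x, so (Mᵀy)_{2} = Σᵢ (x)·yᵢ = (2)·(-4) + (4)·(2) + (5)·(6) + (7)·(12) + (8)·(22) + (9)·(24) + (10)·(34) = 846.

846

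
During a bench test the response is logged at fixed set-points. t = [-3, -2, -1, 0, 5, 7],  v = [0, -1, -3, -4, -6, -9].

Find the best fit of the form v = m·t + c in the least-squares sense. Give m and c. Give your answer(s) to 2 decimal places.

m = -0.79, c = -3.04

From the data, Σt·t = 88, Σt = 6, Σ1 = 6.
Right-hand side: Σt·v = -88, Σv = -23.
Determinant 88·6 − 6² = 492.
m = ((-88)·6 − 6·(-23))/492 = -65/82; c = (88·(-23) − 6·(-88))/492 = -374/123.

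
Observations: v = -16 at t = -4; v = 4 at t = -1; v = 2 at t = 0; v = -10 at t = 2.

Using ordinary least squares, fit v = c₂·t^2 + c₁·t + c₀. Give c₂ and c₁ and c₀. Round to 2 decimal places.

c₂ = -1.83, c₁ = -2.70, c₀ = 2.60

XᵀX·[c₂, c₁, c₀]ᵀ = Xᵀv reads: 273·c₂ + (-57)·c₁ + 21·c₀ = -292;  (-57)·c₂ + 21·c₁ + (-3)·c₀ = 40;  21·c₂ + (-3)·c₁ + 4·c₀ = -20.
Solving the 3×3 system (Gaussian elimination) gives c₂ = -11/6, c₁ = -27/10, c₀ = 13/5.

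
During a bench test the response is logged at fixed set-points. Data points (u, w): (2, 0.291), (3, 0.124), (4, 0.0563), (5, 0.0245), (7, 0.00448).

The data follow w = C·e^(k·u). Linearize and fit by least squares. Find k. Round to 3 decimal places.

k = -0.832

Let Y = ln w. Fitting Y = k·u + ln C by least squares:
Σu = 21.0000, Σ(u)² = 103.0000, Σln w = -15.3162, Σu·ln w = -76.6419.
Equations: 103.0000·k + 21.0000·ln C = -76.6419;  21.0000·k + 5·ln C = -15.3162.
Solving (det = 74.0000): k = -0.83202, ln C = 0.43125.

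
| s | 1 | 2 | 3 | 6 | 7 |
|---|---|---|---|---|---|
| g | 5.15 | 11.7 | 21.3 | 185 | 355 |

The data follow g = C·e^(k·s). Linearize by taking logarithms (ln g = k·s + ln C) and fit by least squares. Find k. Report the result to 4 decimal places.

k = 0.7019

With ln gᵢ as the transformed response and sᵢ as the regressor:
Σs = 19.0000, Σ(s)² = 99.0000, Σln g = 18.2498, Σs·ln g = 88.1613.
Equations: 99.0000·k + 19.0000·ln C = 88.1613;  19.0000·k + 5·ln C = 18.2498.
Δ = 99.0000·5 − (19.0000)² = 134.0000; k = (88.1613·5 − 19.0000·18.2498)/134.0000 = 0.70195, ln C = (99.0000·18.2498 − 19.0000·88.1613)/134.0000 = 0.98256.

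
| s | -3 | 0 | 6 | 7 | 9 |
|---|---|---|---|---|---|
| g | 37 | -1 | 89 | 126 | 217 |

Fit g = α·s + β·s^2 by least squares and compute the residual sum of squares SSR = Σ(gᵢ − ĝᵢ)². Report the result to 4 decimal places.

Sums needed: Σs·s = 175, Σs·s^2 = 1261, Σs^2·s^2 = 10339.
Right-hand side: Σs·g = 3258, Σs^2·g = 27288.
Normal equations: [[175, 1261]; [1261, 10339]]·[α, β]ᵀ = [3258, 27288]ᵀ.
Determinant 175·10339 − 1261² = 219204.
α = (3258·10339 − 1261·27288)/219204 = -40317/12178; β = (175·27288 − 1261·3258)/219204 = 37059/12178.
Residuals: -1948/6089, -1, -4190/6089, 378/6089, 1850/6089; SSR = 10181/6089.

SSR = 1.6720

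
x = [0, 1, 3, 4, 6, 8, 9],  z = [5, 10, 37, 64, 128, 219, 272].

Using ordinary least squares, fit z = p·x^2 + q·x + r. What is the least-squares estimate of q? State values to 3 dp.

AᵀA·[p, q, r]ᵀ = Aᵀz reads: 12291·p + 1549·q + 207·r = 42023;  1549·p + 207·q + 31·r = 5345;  207·p + 31·q + 7·r = 735.
(Σx^2·x^2 = 12291, Σx^2·x = 1549, Σx^2 = 207, Σx·x = 207, Σx = 31, Σ1 = 7, Σx^2·z = 42023, Σx·z = 5345, Σz = 735.)
Inverting the 3×3 Gram matrix, [p, q, r]ᵀ = [162551/53081, 117058/53081, 248240/53081]ᵀ.

q = 2.205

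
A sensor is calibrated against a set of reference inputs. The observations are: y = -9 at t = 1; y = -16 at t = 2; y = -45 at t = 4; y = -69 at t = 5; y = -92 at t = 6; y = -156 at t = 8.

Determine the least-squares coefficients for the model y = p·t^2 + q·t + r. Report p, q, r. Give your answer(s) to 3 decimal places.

With design matrix X, XᵀX = [[6290, 926, 146]; [926, 146, 26]; [146, 26, 6]] and Xᵀy = [-15814, -2366, -387]ᵀ.
Solving the 3×3 system (Gaussian elimination) gives p = -1669/780, q = -7177/3900, r = -1449/325.

p = -2.140, q = -1.840, r = -4.458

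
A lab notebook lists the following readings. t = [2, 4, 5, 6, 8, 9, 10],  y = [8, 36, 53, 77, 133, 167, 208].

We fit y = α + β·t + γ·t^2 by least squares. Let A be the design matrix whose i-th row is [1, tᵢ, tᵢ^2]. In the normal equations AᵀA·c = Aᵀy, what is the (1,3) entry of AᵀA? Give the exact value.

Row 1 ↔ basis 1, column 3 ↔ basis t^2, so (AᵀA)_{1,3} = Σᵢ t^2 = (1)·(4) + (1)·(16) + (1)·(25) + (1)·(36) + (1)·(64) + (1)·(81) + (1)·(100) = 326.

326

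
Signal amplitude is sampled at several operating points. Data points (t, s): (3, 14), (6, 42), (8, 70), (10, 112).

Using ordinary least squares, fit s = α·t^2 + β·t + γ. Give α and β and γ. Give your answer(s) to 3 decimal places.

The normal system MᵀM·[α, β, γ]ᵀ = Mᵀs is [[15473, 1755, 209]; [1755, 209, 27]; [209, 27, 4]]·[α, β, γ]ᵀ = [17318, 1974, 238]ᵀ.
Row-reducing yields α = 4095/3278, β = -7665/3278, γ = 16408/1639.

α = 1.249, β = -2.338, γ = 10.011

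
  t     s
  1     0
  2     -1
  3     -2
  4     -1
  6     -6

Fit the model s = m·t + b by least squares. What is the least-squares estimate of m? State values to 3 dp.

Entries of XᵀX: Σt·t = 66, Σt = 16, Σ1 = 5.
Right-hand side: Σt·s = -48, Σs = -10.
det = 66·5 − 16² = 74.
m = ((-48)·5 − 16·(-10))/74 = -40/37; b = (66·(-10) − 16·(-48))/74 = 54/37.

m = -1.081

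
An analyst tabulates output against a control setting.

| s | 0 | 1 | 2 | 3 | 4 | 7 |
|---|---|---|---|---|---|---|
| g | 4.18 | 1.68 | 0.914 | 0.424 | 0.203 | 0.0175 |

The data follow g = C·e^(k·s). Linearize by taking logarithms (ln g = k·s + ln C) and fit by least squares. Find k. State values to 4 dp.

Taking logs, ln g = k·s + ln C, so regress ln g on s.
XᵀX = [[79.0000, 17.0000]; [17.0000, 6]], rhs = [-36.9322, -4.6389]ᵀ  (here Σs = 17.0000, Σ(s)² = 79.0000, Σln g = -4.6389, Σs·ln g = -36.9322).
Solving (det = 185.0000): k = -0.77152, ln C = 1.41281.

k = -0.7715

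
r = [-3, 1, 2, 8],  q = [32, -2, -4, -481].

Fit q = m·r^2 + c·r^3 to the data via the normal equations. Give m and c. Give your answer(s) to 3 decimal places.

Normal-equation sums: Σr^2·r^2 = 4194, Σr^2·r^3 = 32558, Σr^3·r^3 = 262938.
And Σr^2·q = -30514, Σr^3·q = -247170.
Eliminating c: 262938·(row 1) − 32558·(row 2) gives 42738608·m = 262938·(-30514) − 32558·(-247170) = 24070728, so m = 273531/485666.
Then c = ((-247170) − 32558·(273531/485666))/262938 = -490411/485666.

m = 0.563, c = -1.010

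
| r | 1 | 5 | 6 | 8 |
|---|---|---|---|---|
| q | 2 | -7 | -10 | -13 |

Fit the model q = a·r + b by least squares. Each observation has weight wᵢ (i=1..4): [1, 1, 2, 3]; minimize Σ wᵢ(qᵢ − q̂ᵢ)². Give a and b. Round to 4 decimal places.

a = -2.1316, b = 3.6466

Entries of MᵀWM: Σwᵢ·r·r = 290, Σwᵢ·r = 42, Σwᵢ·1 = 7.
Moment sums: Σwᵢ·r·q = -465, Σwᵢ·q = -64.
So MᵀWM·[a, b]ᵀ = MᵀWq: [[290, 42]; [42, 7]]·[a, b]ᵀ = [-465, -64]ᵀ.
Determinant 290·7 − 42² = 266.
a = ((-465)·7 − 42·(-64))/266 = -81/38; b = (290·(-64) − 42·(-465))/266 = 485/133.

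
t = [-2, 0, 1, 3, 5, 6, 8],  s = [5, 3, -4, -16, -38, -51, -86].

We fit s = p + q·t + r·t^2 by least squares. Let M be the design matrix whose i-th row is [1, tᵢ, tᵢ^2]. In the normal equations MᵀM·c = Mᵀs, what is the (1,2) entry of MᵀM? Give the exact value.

21

Row 1 ↔ basis 1, column 2 ↔ basis t, so (MᵀM)_{1,2} = Σᵢ t = (1)·(-2) + (1)·(0) + (1)·(1) + (1)·(3) + (1)·(5) + (1)·(6) + (1)·(8) = 21.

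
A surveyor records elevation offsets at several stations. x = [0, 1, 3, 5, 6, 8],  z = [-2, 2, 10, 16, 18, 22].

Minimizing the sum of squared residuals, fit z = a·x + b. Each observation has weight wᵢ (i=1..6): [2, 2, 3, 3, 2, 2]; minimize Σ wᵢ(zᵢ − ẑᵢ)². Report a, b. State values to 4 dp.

Normal-equation sums: Σwᵢ·x·x = 304, Σwᵢ·x = 54, Σwᵢ·1 = 14.
Right-hand side: Σwᵢ·x·z = 902, Σwᵢ·z = 158.
Eliminating b: 14·(row 1) − 54·(row 2) gives 1340·a = 14·902 − 54·158 = 4096, so a = 1024/335.
Then b = (158 − 54·(1024/335))/14 = -169/335.

a = 3.0567, b = -0.5045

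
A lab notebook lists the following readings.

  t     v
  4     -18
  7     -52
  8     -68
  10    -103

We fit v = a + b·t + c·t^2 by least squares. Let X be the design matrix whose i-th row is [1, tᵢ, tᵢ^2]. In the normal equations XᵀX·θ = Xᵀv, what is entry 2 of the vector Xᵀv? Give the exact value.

-2010

Entry 2 ↔ basis t, so (Xᵀv)_{2} = Σᵢ (t)·vᵢ = (4)·(-18) + (7)·(-52) + (8)·(-68) + (10)·(-103) = -2010.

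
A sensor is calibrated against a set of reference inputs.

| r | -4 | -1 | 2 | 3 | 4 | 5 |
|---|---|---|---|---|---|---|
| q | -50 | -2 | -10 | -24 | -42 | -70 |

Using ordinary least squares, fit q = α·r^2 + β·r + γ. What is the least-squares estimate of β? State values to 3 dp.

With design matrix A, AᵀA = [[1235, 159, 71]; [159, 71, 9]; [71, 9, 6]] and Aᵀq = [-3480, -408, -198]ᵀ.
Solving the 3×3 system (Gaussian elimination) gives α = -17865/5984, β = 23799/29920, γ = 16977/14960.

β = 0.795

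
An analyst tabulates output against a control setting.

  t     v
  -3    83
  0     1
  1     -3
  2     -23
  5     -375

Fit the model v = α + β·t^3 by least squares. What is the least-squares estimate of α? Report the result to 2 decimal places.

The normal equations are: 5·α + 107·β = -317;  107·α + 16419·β = -49303.
Δ = 5·16419 − 107² = 70646.
α = ((-317)·16419 − 107·(-49303))/70646 = 35299/35323; β = (5·(-49303) − 107·(-317))/70646 = -106298/35323.

α = 1.00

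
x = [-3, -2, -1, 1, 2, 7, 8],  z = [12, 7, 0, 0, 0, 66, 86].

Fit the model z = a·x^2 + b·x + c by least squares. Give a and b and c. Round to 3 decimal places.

a = 1.479, b = -0.748, c = -2.187

Sums needed: Σx^2·x^2 = 6612, Σx^2·x = 828, Σx^2 = 132, Σx·x = 132, Σx = 12, Σ1 = 7.
Right-hand side: Σx^2·z = 8874, Σx·z = 1100, Σz = 171.
AᵀA·[a, b, c]ᵀ = Aᵀz becomes [[6612, 828, 132]; [828, 132, 12]; [132, 12, 7]]·[a, b, c]ᵀ = [8874, 1100, 171]ᵀ.
Solving the 3×3 system (Gaussian elimination) gives a = 1077/728, b = -1633/2184, c = -199/91.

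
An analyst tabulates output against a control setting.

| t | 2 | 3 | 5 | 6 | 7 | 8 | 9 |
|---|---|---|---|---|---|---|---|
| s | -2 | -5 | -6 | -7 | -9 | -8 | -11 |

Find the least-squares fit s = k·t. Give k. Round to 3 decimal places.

k = -1.183

Entries of XᵀX: Σt·t = 268.
Right-hand side: Σt·s = -317.
So XᵀX·[k]ᵀ = Xᵀs: [[268]]·[k]ᵀ = [-317]ᵀ.
k = (-317)/268 = -1.18284.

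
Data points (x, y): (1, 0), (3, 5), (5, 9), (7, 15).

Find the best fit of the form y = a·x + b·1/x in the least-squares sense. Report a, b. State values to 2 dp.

AᵀA·[a, b]ᵀ = Aᵀy reads: 84·a + 4·b = 165;  4·a + (12916/11025)·b = 589/105.
(Σx·x = 84, Σx·1/x = 4, Σ1/x·1/x = 12916/11025, Σx·y = 165, Σ1/x·y = 589/105.)
Determinant 84·(12916/11025) − 4² = 43264/525.
a = (165·(12916/11025) − 4·(589/105))/(43264/525) = 39245/18928; b = (84·(589/105) − 4·165)/(43264/525) = -6195/2704.

a = 2.07, b = -2.29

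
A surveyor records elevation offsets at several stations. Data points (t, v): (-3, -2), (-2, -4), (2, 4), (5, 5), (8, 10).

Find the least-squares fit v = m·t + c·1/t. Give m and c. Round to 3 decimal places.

The normal system XᵀX·[m, c]ᵀ = Xᵀv is [[106, 5]; [5, 9601/14400]]·[m, c]ᵀ = [127, 83/12]ᵀ.
Δ = 106·(9601/14400) − 5² = 328853/7200.
m = (127·(9601/14400) − 5·(83/12))/(328853/7200) = 721327/657706; c = (106·(83/12) − 5·127)/(328853/7200) = 706800/328853.

m = 1.097, c = 2.149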